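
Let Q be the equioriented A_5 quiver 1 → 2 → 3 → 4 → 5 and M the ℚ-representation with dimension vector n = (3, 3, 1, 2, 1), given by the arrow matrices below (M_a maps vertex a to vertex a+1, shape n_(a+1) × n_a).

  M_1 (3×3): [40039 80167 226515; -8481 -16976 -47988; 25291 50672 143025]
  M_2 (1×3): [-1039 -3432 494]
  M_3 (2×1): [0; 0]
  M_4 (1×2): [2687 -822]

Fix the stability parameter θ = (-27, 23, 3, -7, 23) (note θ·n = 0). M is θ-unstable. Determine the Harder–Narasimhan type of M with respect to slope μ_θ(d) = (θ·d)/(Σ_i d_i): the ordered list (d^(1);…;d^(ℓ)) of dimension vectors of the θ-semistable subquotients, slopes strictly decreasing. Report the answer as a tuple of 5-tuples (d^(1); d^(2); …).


Via rank(M_{q-1}∘⋯∘M_p): M ≅ I[1,2]^2, I[1,3], I[4,4], I[4,5].
μ_θ-semistable layers: μ^(1)=23; μ^(2)=13; μ^(3)=-7; μ^(4)=-27

((0, 2, 0, 0, 1); (0, 1, 1, 0, 0); (0, 0, 0, 2, 0); (3, 0, 0, 0, 0))


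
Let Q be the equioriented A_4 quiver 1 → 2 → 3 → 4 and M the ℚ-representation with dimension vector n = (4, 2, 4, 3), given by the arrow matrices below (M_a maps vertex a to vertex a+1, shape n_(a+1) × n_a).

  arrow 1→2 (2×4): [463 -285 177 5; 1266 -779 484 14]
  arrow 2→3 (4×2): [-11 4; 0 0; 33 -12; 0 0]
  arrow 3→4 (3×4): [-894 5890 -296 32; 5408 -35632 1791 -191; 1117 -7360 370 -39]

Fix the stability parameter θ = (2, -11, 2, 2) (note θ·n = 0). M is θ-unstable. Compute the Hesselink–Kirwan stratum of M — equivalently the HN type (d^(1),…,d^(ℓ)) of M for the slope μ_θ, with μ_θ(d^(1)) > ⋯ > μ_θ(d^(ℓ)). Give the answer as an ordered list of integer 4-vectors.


Interval decomposition of M: I[1,1]^2, I[1,2], I[1,4], I[3,3], I[3,4]^2.
HN type (ℓ=2): μ^(1)=2; μ^(2)=-9/2

((2, 0, 4, 3); (2, 2, 0, 0))


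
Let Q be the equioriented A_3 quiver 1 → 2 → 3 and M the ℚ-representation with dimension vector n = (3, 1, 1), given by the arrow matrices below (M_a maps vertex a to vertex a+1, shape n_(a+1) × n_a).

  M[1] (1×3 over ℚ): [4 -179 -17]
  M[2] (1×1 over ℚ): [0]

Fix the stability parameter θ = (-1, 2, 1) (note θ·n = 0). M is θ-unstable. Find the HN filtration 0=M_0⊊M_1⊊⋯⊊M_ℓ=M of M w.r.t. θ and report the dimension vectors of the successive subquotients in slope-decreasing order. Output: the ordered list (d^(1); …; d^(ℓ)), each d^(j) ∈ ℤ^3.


Barcode: M ≅ I[1,1]^2, I[1,2], I[3,3]. HN layers by μ_θ (3 steps, strictly decreasing):
  μ^(1)=2; μ^(2)=1; μ^(3)=-1

((0, 1, 0); (0, 0, 1); (3, 0, 0))


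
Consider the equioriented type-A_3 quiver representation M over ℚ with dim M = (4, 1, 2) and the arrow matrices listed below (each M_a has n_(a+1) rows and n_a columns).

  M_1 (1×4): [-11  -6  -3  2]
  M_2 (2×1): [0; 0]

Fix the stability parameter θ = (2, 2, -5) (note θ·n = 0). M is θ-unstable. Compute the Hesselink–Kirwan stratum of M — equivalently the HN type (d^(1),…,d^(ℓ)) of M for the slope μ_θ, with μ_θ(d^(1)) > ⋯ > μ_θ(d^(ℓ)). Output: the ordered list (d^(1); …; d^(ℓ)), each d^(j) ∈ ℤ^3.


Interval decomposition of M: I[1,1]^3, I[1,2], I[3,3]^2.
HN type (ℓ=2): μ^(1)=2; μ^(2)=-5

((4, 1, 0); (0, 0, 2))


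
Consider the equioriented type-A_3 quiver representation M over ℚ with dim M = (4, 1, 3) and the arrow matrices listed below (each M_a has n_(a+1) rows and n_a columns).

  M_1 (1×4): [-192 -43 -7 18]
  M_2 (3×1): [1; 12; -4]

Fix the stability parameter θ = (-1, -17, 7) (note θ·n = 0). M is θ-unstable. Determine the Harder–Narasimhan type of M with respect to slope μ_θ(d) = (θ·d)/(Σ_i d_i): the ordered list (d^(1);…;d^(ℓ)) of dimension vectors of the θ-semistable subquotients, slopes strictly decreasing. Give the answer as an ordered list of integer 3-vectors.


Barcode: M ≅ I[1,1]^3, I[1,3], I[3,3]^2. HN layers by μ_θ (3 steps, strictly decreasing):
  μ^(1)=7; μ^(2)=-1; μ^(3)=-9

((0, 0, 3); (3, 0, 0); (1, 1, 0))


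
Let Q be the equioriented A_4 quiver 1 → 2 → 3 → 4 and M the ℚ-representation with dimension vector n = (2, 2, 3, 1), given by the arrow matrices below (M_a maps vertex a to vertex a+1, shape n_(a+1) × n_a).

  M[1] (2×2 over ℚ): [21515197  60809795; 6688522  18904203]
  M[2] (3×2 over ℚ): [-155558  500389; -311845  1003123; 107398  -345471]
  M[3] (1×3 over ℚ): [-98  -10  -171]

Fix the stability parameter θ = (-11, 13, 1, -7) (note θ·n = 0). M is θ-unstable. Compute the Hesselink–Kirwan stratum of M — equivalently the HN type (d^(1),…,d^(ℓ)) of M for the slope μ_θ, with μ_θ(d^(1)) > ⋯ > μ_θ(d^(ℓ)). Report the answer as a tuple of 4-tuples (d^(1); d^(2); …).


Interval decomposition of M: I[1,3], I[1,4], I[3,3].
HN type (ℓ=4): μ^(1)=7; μ^(2)=7/3; μ^(3)=1; μ^(4)=-11

((0, 1, 1, 0); (0, 1, 1, 1); (0, 0, 1, 0); (2, 0, 0, 0))


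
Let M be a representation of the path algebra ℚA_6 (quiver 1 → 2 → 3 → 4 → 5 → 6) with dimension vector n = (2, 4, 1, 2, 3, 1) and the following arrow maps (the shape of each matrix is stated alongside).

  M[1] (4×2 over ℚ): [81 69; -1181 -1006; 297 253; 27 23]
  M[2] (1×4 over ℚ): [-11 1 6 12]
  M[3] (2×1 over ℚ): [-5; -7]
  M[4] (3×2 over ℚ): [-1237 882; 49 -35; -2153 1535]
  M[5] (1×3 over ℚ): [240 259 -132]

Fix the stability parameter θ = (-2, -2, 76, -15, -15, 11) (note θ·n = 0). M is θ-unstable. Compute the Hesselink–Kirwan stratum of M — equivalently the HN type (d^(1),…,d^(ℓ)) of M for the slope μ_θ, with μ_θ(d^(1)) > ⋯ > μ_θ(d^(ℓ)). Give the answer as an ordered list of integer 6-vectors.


Interval decomposition of M: I[1,2], I[1,5], I[2,2]^2, I[4,6], I[5,5].
HN type (ℓ=4): μ^(1)=46/3; μ^(2)=11; μ^(3)=-2; μ^(4)=-15

((0, 0, 1, 1, 1, 0); (0, 0, 0, 0, 0, 1); (2, 4, 0, 0, 0, 0); (0, 0, 0, 1, 2, 0))


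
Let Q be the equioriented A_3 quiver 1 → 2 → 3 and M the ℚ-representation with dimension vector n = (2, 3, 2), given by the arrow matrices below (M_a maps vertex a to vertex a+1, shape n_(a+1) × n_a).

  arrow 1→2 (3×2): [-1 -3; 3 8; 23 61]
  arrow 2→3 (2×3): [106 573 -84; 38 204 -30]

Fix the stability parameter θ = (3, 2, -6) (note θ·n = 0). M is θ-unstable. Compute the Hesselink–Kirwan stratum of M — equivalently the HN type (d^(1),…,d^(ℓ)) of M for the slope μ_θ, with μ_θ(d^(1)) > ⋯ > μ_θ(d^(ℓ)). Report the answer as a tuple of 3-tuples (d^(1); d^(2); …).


Interval decomposition of M: I[1,2], I[1,3], I[2,3].
HN type (ℓ=3): μ^(1)=5/2; μ^(2)=-1/3; μ^(3)=-2

((1, 1, 0); (1, 1, 1); (0, 1, 1))


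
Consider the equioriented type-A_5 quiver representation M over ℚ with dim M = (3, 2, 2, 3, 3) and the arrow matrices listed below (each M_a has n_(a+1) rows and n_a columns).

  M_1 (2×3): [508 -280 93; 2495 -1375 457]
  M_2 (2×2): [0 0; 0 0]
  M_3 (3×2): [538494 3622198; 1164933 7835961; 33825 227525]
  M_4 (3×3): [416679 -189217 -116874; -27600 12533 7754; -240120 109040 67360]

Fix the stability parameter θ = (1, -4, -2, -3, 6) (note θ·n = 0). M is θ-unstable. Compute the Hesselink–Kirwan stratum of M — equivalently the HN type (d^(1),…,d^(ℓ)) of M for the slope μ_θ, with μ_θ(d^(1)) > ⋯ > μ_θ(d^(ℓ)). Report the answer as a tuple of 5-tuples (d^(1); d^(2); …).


Barcode: M ≅ I[1,1], I[1,2]^2, I[3,3], I[3,5], I[4,4], I[4,5], I[5,5]. HN layers by μ_θ (6 steps, strictly decreasing):
  μ^(1)=6; μ^(2)=1; μ^(3)=-3/2; μ^(4)=-2; μ^(5)=-5/2; μ^(6)=-3

((0, 0, 0, 0, 3); (1, 0, 0, 0, 0); (2, 2, 0, 0, 0); (0, 0, 1, 0, 0); (0, 0, 1, 1, 0); (0, 0, 0, 2, 0))


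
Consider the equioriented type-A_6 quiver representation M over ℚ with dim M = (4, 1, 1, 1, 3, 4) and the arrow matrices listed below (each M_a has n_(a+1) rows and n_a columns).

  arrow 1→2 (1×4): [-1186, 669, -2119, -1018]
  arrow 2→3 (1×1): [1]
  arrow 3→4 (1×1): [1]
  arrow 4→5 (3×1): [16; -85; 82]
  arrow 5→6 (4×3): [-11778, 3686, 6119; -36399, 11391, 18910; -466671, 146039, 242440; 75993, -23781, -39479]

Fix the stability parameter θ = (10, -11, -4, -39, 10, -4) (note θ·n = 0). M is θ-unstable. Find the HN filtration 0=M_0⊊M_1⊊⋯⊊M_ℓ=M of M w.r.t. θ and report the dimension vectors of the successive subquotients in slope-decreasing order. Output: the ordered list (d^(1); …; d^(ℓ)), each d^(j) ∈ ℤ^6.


Interval decomposition of M: I[1,1]^3, I[1,6], I[5,5], I[5,6], I[6,6]^2.
HN type (ℓ=4): μ^(1)=10; μ^(2)=3; μ^(3)=-4; μ^(4)=-11

((3, 0, 0, 0, 1, 0); (0, 0, 0, 0, 2, 2); (0, 0, 0, 0, 0, 2); (1, 1, 1, 1, 0, 0))


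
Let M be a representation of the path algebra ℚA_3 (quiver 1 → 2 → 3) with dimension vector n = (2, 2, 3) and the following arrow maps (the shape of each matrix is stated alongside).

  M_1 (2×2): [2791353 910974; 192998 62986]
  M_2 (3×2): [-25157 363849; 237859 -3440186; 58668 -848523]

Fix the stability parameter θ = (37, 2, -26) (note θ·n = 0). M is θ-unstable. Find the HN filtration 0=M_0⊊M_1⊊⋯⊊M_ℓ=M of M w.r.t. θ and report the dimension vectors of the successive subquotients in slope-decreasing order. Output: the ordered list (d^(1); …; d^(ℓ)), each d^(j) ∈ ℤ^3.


Barcode: M ≅ I[1,3]^2, I[3,3]. HN layers by μ_θ (2 steps, strictly decreasing):
  μ^(1)=13/3; μ^(2)=-26

((2, 2, 2); (0, 0, 1))


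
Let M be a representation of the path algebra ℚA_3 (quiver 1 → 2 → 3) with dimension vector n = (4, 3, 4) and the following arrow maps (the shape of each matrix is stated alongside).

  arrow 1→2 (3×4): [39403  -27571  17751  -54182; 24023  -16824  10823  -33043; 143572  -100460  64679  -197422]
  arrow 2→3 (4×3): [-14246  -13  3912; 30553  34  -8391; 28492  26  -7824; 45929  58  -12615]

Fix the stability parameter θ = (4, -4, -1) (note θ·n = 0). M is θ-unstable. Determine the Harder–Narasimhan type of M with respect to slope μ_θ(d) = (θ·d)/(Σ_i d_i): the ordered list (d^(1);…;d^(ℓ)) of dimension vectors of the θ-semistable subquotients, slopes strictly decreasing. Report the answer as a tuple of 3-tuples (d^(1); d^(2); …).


Barcode: M ≅ I[1,1], I[1,2], I[1,3]^2, I[3,3]^2. HN layers by μ_θ (4 steps, strictly decreasing):
  μ^(1)=4; μ^(2)=0; μ^(3)=-1/3; μ^(4)=-1

((1, 0, 0); (1, 1, 0); (2, 2, 2); (0, 0, 2))


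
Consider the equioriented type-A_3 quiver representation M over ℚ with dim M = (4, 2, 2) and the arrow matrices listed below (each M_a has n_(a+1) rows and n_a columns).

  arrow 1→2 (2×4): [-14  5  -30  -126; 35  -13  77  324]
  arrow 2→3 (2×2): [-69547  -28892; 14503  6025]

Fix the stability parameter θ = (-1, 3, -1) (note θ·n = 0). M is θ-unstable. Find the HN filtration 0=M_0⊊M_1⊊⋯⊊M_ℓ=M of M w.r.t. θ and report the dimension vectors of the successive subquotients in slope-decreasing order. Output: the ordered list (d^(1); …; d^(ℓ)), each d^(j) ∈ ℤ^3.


Via rank(M_{q-1}∘⋯∘M_p): M ≅ I[1,1]^2, I[1,3]^2.
μ_θ-semistable layers: μ^(1)=1; μ^(2)=-1

((0, 2, 2); (4, 0, 0))


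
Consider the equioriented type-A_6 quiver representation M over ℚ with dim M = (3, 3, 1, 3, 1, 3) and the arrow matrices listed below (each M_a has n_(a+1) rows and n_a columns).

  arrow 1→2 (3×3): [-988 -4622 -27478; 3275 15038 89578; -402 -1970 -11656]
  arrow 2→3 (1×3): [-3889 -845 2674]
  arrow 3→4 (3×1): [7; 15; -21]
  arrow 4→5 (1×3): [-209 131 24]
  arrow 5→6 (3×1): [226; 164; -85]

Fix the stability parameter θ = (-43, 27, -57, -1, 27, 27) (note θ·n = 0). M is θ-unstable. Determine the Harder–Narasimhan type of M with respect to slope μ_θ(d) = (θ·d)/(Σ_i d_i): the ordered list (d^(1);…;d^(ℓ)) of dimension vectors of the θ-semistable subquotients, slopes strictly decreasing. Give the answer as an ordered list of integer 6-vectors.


Interval decomposition of M: I[1,2]^2, I[1,6], I[4,4]^2, I[6,6]^2.
HN type (ℓ=4): μ^(1)=27; μ^(2)=-1; μ^(3)=-15; μ^(4)=-43

((0, 2, 0, 0, 1, 3); (0, 0, 0, 3, 0, 0); (0, 1, 1, 0, 0, 0); (3, 0, 0, 0, 0, 0))


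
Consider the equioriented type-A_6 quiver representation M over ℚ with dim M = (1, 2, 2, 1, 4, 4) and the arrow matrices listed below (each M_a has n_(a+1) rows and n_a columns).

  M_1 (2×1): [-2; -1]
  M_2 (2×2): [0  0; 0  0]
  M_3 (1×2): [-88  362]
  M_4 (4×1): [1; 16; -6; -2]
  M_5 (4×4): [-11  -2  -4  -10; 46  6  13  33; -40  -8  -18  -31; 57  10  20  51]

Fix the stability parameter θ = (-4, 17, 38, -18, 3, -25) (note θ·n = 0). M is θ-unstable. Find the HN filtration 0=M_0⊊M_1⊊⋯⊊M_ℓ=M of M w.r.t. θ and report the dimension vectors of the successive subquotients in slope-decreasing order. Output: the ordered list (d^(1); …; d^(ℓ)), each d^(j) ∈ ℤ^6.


Interval decomposition of M: I[1,2], I[2,2], I[3,3], I[3,6], I[5,5], I[5,6]^2, I[6,6].
HN type (ℓ=7): μ^(1)=38; μ^(2)=17; μ^(3)=3; μ^(4)=-1/2; μ^(5)=-4; μ^(6)=-11; μ^(7)=-25

((0, 0, 1, 0, 0, 0); (0, 2, 0, 0, 0, 0); (0, 0, 0, 0, 1, 0); (0, 0, 1, 1, 1, 1); (1, 0, 0, 0, 0, 0); (0, 0, 0, 0, 2, 2); (0, 0, 0, 0, 0, 1))


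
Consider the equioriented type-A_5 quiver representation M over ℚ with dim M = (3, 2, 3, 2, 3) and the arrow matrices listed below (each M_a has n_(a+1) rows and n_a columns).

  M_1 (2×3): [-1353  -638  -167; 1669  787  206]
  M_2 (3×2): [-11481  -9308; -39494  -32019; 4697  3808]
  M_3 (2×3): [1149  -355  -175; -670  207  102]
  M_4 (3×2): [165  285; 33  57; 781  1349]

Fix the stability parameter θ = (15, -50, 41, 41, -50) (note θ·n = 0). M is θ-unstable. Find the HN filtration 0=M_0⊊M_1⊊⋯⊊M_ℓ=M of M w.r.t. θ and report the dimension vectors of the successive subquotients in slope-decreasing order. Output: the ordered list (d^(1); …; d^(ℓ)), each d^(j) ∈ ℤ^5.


Via rank(M_{q-1}∘⋯∘M_p): M ≅ I[1,1], I[1,3], I[1,4], I[3,5], I[5,5]^2.
μ_θ-semistable layers: μ^(1)=41; μ^(2)=15; μ^(3)=32/3; μ^(4)=-35/2; μ^(5)=-50

((0, 0, 2, 1, 0); (1, 0, 0, 0, 0); (0, 0, 1, 1, 1); (2, 2, 0, 0, 0); (0, 0, 0, 0, 2))


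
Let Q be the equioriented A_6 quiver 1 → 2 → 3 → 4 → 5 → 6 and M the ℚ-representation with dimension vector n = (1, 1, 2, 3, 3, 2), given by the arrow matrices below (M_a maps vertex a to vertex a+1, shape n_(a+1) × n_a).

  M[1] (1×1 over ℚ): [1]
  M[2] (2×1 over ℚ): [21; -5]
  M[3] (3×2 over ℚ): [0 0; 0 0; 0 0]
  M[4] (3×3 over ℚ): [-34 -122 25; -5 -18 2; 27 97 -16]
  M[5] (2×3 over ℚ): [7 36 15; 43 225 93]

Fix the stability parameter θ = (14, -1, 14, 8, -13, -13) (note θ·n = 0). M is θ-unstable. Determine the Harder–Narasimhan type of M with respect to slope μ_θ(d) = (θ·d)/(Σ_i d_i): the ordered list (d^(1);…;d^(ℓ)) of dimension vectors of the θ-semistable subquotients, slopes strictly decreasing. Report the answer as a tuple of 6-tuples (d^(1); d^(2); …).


Via rank(M_{q-1}∘⋯∘M_p): M ≅ I[1,3], I[3,3], I[4,5], I[4,6]^2.
μ_θ-semistable layers: μ^(1)=14; μ^(2)=13/2; μ^(3)=-5/2; μ^(4)=-6

((0, 0, 2, 0, 0, 0); (1, 1, 0, 0, 0, 0); (0, 0, 0, 1, 1, 0); (0, 0, 0, 2, 2, 2))


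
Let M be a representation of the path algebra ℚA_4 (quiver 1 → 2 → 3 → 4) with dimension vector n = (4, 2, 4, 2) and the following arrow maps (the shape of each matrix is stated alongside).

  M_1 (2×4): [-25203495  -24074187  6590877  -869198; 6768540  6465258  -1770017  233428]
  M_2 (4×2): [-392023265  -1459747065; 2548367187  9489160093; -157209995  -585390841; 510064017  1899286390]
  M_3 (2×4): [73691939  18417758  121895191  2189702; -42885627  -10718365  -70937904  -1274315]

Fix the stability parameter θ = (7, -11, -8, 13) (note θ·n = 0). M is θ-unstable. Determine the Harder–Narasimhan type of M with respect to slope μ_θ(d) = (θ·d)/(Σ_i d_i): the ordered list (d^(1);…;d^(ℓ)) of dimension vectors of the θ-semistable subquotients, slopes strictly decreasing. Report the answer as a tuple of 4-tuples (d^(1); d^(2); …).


Interval decomposition of M: I[1,1]^2, I[1,3], I[1,4], I[3,3], I[3,4].
HN type (ℓ=4): μ^(1)=13; μ^(2)=7; μ^(3)=-4; μ^(4)=-8

((0, 0, 0, 2); (2, 0, 0, 0); (2, 2, 2, 0); (0, 0, 2, 0))


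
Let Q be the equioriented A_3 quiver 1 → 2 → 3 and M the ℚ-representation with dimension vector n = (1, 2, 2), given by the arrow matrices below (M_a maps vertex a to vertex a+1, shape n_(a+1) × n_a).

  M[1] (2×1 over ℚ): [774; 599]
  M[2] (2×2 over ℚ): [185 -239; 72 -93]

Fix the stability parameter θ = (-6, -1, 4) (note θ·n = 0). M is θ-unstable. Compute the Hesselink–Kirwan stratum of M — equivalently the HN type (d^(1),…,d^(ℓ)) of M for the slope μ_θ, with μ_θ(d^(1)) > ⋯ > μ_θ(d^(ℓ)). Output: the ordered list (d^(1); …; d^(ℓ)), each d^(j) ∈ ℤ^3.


Interval decomposition of M: I[1,3], I[2,3].
HN type (ℓ=3): μ^(1)=4; μ^(2)=-1; μ^(3)=-6

((0, 0, 2); (0, 2, 0); (1, 0, 0))


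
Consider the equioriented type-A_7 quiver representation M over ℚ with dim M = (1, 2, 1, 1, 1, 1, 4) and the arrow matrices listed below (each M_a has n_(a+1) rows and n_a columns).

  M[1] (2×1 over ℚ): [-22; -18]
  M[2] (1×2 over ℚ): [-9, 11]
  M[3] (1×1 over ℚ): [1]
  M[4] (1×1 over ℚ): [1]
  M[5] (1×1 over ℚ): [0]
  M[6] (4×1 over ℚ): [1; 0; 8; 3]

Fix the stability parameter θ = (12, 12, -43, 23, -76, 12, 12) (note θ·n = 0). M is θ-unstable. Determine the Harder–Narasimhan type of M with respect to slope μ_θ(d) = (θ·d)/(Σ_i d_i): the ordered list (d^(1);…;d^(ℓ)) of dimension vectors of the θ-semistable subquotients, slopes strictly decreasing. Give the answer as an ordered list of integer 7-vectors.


Via rank(M_{q-1}∘⋯∘M_p): M ≅ I[1,2], I[2,5], I[6,7], I[7,7]^3.
μ_θ-semistable layers: μ^(1)=12; μ^(2)=-21

((1, 1, 0, 0, 0, 1, 4); (0, 1, 1, 1, 1, 0, 0))


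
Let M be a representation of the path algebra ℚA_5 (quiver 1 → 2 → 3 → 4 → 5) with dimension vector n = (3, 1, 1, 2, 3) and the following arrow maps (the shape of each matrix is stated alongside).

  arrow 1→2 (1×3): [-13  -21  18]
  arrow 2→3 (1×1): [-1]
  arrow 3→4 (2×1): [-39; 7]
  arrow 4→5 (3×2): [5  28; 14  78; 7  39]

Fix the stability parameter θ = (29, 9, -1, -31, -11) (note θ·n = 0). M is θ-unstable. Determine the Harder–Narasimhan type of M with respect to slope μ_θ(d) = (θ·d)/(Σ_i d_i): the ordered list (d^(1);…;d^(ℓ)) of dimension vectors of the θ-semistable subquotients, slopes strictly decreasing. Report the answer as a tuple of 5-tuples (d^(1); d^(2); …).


Interval decomposition of M: I[1,1]^2, I[1,5], I[4,5], I[5,5].
HN type (ℓ=4): μ^(1)=29; μ^(2)=-1; μ^(3)=-11; μ^(4)=-31

((2, 0, 0, 0, 0); (1, 1, 1, 1, 1); (0, 0, 0, 0, 2); (0, 0, 0, 1, 0))


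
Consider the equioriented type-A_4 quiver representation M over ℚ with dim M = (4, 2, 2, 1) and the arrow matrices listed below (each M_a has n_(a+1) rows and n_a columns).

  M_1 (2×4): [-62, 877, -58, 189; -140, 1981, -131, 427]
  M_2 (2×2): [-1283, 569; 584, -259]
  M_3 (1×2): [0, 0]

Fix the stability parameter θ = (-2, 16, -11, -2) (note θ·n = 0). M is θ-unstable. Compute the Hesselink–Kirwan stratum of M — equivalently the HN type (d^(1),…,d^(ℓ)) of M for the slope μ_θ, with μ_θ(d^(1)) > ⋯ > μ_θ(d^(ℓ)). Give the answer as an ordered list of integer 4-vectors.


Barcode: M ≅ I[1,1]^2, I[1,3]^2, I[4,4]. HN layers by μ_θ (2 steps, strictly decreasing):
  μ^(1)=5/2; μ^(2)=-2

((0, 2, 2, 0); (4, 0, 0, 1))


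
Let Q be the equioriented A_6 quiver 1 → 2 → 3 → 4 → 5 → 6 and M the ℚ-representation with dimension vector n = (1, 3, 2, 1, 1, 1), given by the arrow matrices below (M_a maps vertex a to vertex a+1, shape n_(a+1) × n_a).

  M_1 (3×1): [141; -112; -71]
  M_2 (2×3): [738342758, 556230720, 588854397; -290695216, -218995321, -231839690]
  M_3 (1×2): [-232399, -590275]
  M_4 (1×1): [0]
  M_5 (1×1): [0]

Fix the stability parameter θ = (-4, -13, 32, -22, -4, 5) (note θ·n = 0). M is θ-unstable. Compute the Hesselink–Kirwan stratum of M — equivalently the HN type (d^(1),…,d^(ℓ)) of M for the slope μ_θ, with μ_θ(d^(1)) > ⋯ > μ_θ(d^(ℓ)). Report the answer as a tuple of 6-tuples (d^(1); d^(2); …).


Barcode: M ≅ I[1,4], I[2,2], I[2,3], I[5,5], I[6,6]. HN layers by μ_θ (5 steps, strictly decreasing):
  μ^(1)=32; μ^(2)=5; μ^(3)=-4; μ^(4)=-17/2; μ^(5)=-13

((0, 0, 1, 0, 0, 0); (0, 0, 1, 1, 0, 1); (0, 0, 0, 0, 1, 0); (1, 1, 0, 0, 0, 0); (0, 2, 0, 0, 0, 0))


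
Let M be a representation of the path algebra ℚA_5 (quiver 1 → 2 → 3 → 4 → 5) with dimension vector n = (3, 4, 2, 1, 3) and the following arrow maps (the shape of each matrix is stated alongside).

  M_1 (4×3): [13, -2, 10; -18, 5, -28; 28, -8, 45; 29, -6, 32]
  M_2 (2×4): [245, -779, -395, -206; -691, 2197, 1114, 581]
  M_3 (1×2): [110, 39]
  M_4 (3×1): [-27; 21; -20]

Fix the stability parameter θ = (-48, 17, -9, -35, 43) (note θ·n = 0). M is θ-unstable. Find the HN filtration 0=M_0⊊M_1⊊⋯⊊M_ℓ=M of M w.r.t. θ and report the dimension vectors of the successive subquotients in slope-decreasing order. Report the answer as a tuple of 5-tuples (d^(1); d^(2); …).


Barcode: M ≅ I[1,2], I[1,3], I[1,5], I[2,2], I[5,5]^2. HN layers by μ_θ (5 steps, strictly decreasing):
  μ^(1)=43; μ^(2)=17; μ^(3)=4; μ^(4)=-9; μ^(5)=-48

((0, 0, 0, 0, 3); (0, 2, 0, 0, 0); (0, 1, 1, 0, 0); (0, 1, 1, 1, 0); (3, 0, 0, 0, 0))


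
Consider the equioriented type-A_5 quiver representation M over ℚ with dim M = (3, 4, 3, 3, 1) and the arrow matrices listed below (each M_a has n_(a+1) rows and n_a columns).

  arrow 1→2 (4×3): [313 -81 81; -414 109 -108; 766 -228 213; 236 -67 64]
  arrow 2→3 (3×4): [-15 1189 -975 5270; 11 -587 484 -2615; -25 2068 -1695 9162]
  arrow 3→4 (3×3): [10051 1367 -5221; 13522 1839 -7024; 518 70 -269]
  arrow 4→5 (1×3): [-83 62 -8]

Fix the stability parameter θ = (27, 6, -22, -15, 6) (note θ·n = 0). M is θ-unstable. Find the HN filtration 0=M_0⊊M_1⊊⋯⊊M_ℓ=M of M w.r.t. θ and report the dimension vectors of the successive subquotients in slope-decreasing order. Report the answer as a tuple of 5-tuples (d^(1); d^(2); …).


Interval decomposition of M: I[1,4]^2, I[1,5], I[2,2].
HN type (ℓ=2): μ^(1)=6; μ^(2)=-1

((0, 1, 0, 0, 1); (3, 3, 3, 3, 0))


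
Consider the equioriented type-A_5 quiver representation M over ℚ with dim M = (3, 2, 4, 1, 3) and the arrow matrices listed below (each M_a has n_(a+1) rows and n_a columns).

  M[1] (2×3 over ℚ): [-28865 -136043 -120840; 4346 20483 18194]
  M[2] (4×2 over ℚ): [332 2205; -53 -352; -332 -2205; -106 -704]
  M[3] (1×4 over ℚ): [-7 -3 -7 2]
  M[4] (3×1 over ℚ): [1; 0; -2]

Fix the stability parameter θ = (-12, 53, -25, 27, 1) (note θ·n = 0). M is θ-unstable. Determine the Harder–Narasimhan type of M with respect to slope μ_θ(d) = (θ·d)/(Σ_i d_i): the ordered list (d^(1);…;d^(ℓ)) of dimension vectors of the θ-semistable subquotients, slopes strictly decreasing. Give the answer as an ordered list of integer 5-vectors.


Interval decomposition of M: I[1,1], I[1,3], I[1,5], I[3,3]^2, I[5,5]^2.
HN type (ℓ=4): μ^(1)=14; μ^(2)=1; μ^(3)=-12; μ^(4)=-25

((0, 2, 2, 1, 1); (0, 0, 0, 0, 2); (3, 0, 0, 0, 0); (0, 0, 2, 0, 0))


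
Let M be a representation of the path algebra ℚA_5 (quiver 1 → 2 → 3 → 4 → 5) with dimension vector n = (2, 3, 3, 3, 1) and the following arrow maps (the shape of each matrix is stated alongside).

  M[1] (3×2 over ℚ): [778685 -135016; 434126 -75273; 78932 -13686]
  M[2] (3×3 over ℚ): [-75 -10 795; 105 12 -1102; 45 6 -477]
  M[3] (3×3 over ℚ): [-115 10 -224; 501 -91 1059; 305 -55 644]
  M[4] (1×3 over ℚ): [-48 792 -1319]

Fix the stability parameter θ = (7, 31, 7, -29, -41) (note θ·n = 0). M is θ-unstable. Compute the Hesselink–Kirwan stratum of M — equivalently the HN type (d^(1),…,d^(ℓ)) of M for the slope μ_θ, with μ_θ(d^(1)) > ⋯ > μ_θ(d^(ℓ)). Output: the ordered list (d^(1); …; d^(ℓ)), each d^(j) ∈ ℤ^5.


Barcode: M ≅ I[1,2], I[1,5], I[2,4], I[3,4]. HN layers by μ_θ (5 steps, strictly decreasing):
  μ^(1)=31; μ^(2)=7; μ^(3)=3; μ^(4)=-5; μ^(5)=-11

((0, 1, 0, 0, 0); (1, 0, 0, 0, 0); (0, 1, 1, 1, 0); (1, 1, 1, 1, 1); (0, 0, 1, 1, 0))


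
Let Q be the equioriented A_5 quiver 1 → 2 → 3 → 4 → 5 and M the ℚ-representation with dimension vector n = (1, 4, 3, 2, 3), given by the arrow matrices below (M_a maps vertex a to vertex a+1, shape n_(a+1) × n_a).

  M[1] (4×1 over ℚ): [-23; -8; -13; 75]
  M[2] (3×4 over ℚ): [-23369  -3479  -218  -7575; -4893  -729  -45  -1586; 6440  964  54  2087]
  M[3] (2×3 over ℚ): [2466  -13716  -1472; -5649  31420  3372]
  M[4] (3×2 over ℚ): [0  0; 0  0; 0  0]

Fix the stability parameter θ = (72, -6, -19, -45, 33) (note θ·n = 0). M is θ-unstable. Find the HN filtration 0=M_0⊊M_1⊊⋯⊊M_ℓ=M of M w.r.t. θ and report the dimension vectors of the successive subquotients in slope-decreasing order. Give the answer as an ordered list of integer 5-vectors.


Interval decomposition of M: I[1,3], I[2,2], I[2,4]^2, I[5,5]^3.
HN type (ℓ=4): μ^(1)=33; μ^(2)=47/3; μ^(3)=-6; μ^(4)=-70/3

((0, 0, 0, 0, 3); (1, 1, 1, 0, 0); (0, 1, 0, 0, 0); (0, 2, 2, 2, 0))


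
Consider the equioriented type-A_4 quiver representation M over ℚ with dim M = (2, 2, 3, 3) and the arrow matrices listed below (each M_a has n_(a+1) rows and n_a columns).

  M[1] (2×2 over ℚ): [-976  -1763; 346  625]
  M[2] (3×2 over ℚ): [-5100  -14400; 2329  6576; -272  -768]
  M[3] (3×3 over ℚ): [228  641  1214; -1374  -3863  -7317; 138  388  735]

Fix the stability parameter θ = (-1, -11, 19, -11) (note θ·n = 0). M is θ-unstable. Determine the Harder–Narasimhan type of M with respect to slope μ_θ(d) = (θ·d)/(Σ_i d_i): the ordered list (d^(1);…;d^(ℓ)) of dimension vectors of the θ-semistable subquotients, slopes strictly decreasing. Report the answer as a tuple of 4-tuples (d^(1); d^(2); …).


Interval decomposition of M: I[1,2], I[1,4], I[3,3], I[3,4], I[4,4].
HN type (ℓ=4): μ^(1)=19; μ^(2)=4; μ^(3)=-6; μ^(4)=-11

((0, 0, 1, 0); (0, 0, 2, 2); (2, 2, 0, 0); (0, 0, 0, 1))


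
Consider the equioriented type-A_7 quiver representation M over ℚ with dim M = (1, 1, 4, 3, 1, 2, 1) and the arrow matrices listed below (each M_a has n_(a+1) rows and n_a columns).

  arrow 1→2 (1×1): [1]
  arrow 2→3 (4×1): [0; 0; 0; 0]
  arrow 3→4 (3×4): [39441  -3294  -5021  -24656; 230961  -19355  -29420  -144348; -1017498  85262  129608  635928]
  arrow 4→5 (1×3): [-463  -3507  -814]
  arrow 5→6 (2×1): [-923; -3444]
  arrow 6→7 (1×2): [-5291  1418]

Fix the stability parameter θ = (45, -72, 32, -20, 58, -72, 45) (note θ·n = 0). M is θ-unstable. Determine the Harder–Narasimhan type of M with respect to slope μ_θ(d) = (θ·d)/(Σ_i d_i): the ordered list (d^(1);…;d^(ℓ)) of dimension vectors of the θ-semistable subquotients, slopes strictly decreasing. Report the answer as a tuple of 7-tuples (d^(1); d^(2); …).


Interval decomposition of M: I[1,2], I[3,3]^2, I[3,4], I[3,7], I[4,4], I[6,6].
HN type (ℓ=7): μ^(1)=45; μ^(2)=32; μ^(3)=6; μ^(4)=-1/2; μ^(5)=-27/2; μ^(6)=-20; μ^(7)=-72

((0, 0, 0, 0, 0, 0, 1); (0, 0, 2, 0, 0, 0, 0); (0, 0, 1, 1, 0, 0, 0); (0, 0, 1, 1, 1, 1, 0); (1, 1, 0, 0, 0, 0, 0); (0, 0, 0, 1, 0, 0, 0); (0, 0, 0, 0, 0, 1, 0))


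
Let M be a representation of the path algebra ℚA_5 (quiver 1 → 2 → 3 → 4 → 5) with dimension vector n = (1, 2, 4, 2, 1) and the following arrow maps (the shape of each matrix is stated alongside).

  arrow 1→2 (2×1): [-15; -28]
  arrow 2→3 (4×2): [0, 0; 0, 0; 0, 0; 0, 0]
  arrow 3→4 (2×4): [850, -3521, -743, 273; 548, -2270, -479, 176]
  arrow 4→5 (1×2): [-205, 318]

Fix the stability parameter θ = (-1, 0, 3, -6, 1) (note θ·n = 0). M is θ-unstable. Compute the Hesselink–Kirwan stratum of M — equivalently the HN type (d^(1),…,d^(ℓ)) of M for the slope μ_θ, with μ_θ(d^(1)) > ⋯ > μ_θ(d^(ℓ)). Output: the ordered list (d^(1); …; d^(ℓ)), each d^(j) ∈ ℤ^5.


Barcode: M ≅ I[1,2], I[2,2], I[3,3]^2, I[3,4], I[3,5]. HN layers by μ_θ (5 steps, strictly decreasing):
  μ^(1)=3; μ^(2)=1; μ^(3)=0; μ^(4)=-1; μ^(5)=-3/2

((0, 0, 2, 0, 0); (0, 0, 0, 0, 1); (0, 2, 0, 0, 0); (1, 0, 0, 0, 0); (0, 0, 2, 2, 0))


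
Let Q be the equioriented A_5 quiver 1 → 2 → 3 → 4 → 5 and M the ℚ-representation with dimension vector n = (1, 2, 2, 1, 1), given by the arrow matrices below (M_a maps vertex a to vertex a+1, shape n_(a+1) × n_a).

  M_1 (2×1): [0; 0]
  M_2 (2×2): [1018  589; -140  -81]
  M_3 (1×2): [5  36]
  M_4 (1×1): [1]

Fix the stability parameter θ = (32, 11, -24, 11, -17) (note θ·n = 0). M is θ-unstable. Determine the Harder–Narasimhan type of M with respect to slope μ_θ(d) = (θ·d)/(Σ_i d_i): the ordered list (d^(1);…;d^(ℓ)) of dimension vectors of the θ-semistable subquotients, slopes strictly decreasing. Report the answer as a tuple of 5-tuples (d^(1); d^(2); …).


Interval decomposition of M: I[1,1], I[2,3], I[2,5].
HN type (ℓ=3): μ^(1)=32; μ^(2)=-3; μ^(3)=-13/2

((1, 0, 0, 0, 0); (0, 0, 0, 1, 1); (0, 2, 2, 0, 0))


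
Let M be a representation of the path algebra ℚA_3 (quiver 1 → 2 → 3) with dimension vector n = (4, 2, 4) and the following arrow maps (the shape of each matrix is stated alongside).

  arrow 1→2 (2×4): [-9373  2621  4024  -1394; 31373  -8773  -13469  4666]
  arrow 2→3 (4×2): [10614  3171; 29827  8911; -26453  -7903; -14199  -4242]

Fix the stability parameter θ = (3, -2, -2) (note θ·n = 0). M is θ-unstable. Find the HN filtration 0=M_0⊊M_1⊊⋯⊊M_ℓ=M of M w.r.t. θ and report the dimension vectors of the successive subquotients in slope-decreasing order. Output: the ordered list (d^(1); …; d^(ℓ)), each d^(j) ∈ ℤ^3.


Barcode: M ≅ I[1,1]^2, I[1,3]^2, I[3,3]^2. HN layers by μ_θ (3 steps, strictly decreasing):
  μ^(1)=3; μ^(2)=-1/3; μ^(3)=-2

((2, 0, 0); (2, 2, 2); (0, 0, 2))


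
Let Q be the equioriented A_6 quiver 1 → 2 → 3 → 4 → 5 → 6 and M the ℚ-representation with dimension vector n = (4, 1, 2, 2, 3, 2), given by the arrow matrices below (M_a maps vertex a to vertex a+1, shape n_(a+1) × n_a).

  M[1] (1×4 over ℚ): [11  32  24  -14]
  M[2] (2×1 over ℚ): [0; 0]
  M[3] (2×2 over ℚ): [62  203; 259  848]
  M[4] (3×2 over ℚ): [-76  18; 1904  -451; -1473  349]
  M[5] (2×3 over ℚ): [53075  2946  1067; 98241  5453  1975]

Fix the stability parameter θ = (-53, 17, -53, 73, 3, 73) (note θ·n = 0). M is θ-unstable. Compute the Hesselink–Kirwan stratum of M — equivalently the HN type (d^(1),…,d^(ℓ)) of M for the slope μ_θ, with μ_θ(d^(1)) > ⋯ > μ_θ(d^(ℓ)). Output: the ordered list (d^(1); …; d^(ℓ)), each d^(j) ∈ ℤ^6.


Via rank(M_{q-1}∘⋯∘M_p): M ≅ I[1,1]^3, I[1,2], I[3,6]^2, I[5,5].
μ_θ-semistable layers: μ^(1)=73; μ^(2)=38; μ^(3)=17; μ^(4)=3; μ^(5)=-53

((0, 0, 0, 0, 0, 2); (0, 0, 0, 2, 2, 0); (0, 1, 0, 0, 0, 0); (0, 0, 0, 0, 1, 0); (4, 0, 2, 0, 0, 0))


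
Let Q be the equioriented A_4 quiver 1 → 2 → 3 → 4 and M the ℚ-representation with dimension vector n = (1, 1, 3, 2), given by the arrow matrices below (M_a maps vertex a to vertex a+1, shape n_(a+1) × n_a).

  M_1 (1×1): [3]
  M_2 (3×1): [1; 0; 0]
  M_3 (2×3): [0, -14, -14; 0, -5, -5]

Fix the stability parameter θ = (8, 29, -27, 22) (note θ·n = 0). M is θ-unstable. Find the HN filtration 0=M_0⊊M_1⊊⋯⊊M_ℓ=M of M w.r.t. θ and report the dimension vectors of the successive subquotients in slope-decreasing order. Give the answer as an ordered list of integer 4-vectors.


Interval decomposition of M: I[1,3], I[3,3], I[3,4], I[4,4].
HN type (ℓ=3): μ^(1)=22; μ^(2)=10/3; μ^(3)=-27

((0, 0, 0, 2); (1, 1, 1, 0); (0, 0, 2, 0))


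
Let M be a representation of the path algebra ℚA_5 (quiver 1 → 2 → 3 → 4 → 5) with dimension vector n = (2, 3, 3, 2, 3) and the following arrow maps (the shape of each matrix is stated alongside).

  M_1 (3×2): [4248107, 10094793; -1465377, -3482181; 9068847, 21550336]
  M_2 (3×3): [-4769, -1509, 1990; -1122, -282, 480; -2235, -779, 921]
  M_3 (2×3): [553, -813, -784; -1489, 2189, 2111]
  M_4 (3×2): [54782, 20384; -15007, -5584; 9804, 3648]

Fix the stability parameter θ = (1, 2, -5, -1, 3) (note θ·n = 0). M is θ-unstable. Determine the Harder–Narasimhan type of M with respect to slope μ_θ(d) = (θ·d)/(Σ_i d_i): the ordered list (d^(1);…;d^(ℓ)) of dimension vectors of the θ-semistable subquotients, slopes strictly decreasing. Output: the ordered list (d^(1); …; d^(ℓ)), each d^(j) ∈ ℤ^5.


Barcode: M ≅ I[1,2], I[1,4], I[2,5], I[3,3], I[5,5]^2. HN layers by μ_θ (7 steps, strictly decreasing):
  μ^(1)=3; μ^(2)=2; μ^(3)=1; μ^(4)=-3/4; μ^(5)=-1; μ^(6)=-3/2; μ^(7)=-5

((0, 0, 0, 0, 3); (0, 1, 0, 0, 0); (1, 0, 0, 0, 0); (1, 1, 1, 1, 0); (0, 0, 0, 1, 0); (0, 1, 1, 0, 0); (0, 0, 1, 0, 0))


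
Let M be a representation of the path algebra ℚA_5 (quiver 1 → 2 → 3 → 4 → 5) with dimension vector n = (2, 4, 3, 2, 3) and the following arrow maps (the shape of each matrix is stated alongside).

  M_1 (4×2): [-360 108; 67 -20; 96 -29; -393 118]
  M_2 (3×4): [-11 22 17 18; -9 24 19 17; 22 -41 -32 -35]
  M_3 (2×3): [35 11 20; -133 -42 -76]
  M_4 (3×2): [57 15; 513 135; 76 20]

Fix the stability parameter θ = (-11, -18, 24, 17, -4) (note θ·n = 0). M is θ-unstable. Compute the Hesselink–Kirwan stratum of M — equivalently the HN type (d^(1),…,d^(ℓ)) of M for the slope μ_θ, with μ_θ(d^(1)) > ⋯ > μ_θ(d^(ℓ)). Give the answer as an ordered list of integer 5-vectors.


Interval decomposition of M: I[1,4], I[1,5], I[2,2], I[2,3], I[5,5]^2.
HN type (ℓ=6): μ^(1)=24; μ^(2)=41/2; μ^(3)=37/3; μ^(4)=-4; μ^(5)=-29/2; μ^(6)=-18

((0, 0, 1, 0, 0); (0, 0, 1, 1, 0); (0, 0, 1, 1, 1); (0, 0, 0, 0, 2); (2, 2, 0, 0, 0); (0, 2, 0, 0, 0))


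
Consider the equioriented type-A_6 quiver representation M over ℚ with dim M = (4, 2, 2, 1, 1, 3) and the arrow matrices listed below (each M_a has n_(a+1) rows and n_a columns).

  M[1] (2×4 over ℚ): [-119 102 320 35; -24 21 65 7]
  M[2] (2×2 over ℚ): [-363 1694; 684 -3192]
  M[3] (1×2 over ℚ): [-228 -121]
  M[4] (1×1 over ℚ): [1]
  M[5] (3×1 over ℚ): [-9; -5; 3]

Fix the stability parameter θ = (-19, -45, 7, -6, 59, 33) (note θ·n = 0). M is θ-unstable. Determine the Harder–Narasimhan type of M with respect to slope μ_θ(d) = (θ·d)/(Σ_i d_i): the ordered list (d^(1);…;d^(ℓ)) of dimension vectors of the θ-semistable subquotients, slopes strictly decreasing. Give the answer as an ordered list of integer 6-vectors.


Barcode: M ≅ I[1,1]^2, I[1,2], I[1,3], I[3,6], I[6,6]^2. HN layers by μ_θ (6 steps, strictly decreasing):
  μ^(1)=46; μ^(2)=33; μ^(3)=7; μ^(4)=1/2; μ^(5)=-19; μ^(6)=-32

((0, 0, 0, 0, 1, 1); (0, 0, 0, 0, 0, 2); (0, 0, 1, 0, 0, 0); (0, 0, 1, 1, 0, 0); (2, 0, 0, 0, 0, 0); (2, 2, 0, 0, 0, 0))


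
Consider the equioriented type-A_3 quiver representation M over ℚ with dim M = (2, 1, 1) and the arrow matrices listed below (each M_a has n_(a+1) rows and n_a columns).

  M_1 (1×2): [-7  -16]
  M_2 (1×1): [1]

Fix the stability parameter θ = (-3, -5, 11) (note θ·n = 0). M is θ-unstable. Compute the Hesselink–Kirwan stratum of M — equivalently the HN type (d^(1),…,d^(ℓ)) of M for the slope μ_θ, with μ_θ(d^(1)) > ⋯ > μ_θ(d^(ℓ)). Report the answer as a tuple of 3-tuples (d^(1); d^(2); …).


Barcode: M ≅ I[1,1], I[1,3]. HN layers by μ_θ (3 steps, strictly decreasing):
  μ^(1)=11; μ^(2)=-3; μ^(3)=-4

((0, 0, 1); (1, 0, 0); (1, 1, 0))


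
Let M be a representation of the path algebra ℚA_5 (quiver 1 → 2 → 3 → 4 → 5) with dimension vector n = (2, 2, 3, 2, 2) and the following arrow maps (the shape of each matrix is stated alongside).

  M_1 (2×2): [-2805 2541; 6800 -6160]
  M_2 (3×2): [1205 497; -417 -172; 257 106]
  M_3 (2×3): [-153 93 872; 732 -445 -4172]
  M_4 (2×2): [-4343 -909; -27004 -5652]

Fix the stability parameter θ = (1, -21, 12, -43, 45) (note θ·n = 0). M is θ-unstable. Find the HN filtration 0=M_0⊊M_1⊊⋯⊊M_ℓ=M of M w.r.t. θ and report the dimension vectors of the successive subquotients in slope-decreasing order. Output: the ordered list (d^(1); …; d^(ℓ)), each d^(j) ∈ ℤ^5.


Interval decomposition of M: I[1,1], I[1,5], I[2,4], I[3,3], I[5,5].
HN type (ℓ=6): μ^(1)=45; μ^(2)=12; μ^(3)=1; μ^(4)=-51/4; μ^(5)=-31/2; μ^(6)=-21

((0, 0, 0, 0, 2); (0, 0, 1, 0, 0); (1, 0, 0, 0, 0); (1, 1, 1, 1, 0); (0, 0, 1, 1, 0); (0, 1, 0, 0, 0))


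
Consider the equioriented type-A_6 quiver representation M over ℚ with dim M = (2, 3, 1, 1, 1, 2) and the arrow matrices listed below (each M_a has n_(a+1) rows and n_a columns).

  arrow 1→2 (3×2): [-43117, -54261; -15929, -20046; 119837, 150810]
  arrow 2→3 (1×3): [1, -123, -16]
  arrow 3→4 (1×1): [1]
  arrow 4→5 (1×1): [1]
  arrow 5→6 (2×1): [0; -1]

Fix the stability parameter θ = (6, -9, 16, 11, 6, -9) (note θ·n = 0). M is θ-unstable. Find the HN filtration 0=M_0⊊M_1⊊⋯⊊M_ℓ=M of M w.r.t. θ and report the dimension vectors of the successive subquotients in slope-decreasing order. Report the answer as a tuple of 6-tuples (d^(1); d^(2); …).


Barcode: M ≅ I[1,2], I[1,6], I[2,2], I[6,6]. HN layers by μ_θ (3 steps, strictly decreasing):
  μ^(1)=6; μ^(2)=-3/2; μ^(3)=-9

((0, 0, 1, 1, 1, 1); (2, 2, 0, 0, 0, 0); (0, 1, 0, 0, 0, 1))


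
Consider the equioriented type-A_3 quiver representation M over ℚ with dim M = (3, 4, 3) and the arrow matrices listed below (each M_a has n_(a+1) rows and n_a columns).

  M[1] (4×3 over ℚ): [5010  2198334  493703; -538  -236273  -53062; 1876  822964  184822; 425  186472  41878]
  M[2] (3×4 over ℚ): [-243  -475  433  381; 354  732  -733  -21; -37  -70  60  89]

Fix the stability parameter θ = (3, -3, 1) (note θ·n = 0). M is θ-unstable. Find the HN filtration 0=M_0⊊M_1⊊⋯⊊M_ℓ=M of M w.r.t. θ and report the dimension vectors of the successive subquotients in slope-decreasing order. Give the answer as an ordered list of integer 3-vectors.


Via rank(M_{q-1}∘⋯∘M_p): M ≅ I[1,3]^3, I[2,2].
μ_θ-semistable layers: μ^(1)=1; μ^(2)=0; μ^(3)=-3

((0, 0, 3); (3, 3, 0); (0, 1, 0))


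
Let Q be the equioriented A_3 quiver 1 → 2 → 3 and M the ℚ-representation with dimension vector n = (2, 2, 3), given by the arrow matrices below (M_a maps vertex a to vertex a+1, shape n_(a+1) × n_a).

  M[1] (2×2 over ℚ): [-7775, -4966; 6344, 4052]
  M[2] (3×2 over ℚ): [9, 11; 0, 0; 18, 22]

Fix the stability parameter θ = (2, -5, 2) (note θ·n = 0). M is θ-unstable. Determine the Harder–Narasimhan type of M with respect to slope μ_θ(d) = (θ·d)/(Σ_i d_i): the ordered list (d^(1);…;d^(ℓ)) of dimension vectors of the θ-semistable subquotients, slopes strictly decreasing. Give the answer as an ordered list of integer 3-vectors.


Via rank(M_{q-1}∘⋯∘M_p): M ≅ I[1,2], I[1,3], I[3,3]^2.
μ_θ-semistable layers: μ^(1)=2; μ^(2)=-3/2

((0, 0, 3); (2, 2, 0))


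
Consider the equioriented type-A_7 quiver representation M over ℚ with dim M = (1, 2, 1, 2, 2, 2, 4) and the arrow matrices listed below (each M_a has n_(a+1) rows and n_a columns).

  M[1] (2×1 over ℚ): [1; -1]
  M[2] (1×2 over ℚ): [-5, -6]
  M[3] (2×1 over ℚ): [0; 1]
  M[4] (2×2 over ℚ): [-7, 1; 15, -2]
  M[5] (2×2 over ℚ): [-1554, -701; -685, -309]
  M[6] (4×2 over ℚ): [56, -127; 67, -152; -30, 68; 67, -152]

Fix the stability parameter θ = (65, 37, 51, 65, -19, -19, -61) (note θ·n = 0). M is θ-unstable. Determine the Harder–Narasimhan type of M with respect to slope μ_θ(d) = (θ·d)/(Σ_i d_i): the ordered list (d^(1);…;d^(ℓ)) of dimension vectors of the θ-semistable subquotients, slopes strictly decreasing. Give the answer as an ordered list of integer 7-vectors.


Barcode: M ≅ I[1,7], I[2,2], I[4,7], I[7,7]^2. HN layers by μ_θ (4 steps, strictly decreasing):
  μ^(1)=37; μ^(2)=17; μ^(3)=-17/2; μ^(4)=-61

((0, 1, 0, 0, 0, 0, 0); (1, 1, 1, 1, 1, 1, 1); (0, 0, 0, 1, 1, 1, 1); (0, 0, 0, 0, 0, 0, 2))


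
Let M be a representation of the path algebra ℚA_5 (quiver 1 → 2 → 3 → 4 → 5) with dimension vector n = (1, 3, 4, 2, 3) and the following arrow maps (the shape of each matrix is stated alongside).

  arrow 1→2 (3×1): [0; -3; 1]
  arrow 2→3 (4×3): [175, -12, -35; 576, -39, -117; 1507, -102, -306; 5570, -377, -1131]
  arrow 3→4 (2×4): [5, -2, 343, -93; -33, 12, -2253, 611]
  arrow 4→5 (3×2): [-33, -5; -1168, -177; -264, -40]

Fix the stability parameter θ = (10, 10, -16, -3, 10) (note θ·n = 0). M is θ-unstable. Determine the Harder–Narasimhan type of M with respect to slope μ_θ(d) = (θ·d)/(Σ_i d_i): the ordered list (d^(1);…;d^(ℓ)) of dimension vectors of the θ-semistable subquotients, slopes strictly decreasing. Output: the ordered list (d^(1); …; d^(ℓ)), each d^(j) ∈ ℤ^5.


Barcode: M ≅ I[1,5], I[2,3], I[2,5], I[3,3], I[5,5]. HN layers by μ_θ (4 steps, strictly decreasing):
  μ^(1)=10; μ^(2)=1/4; μ^(3)=-3; μ^(4)=-16

((0, 0, 0, 0, 3); (1, 1, 1, 1, 0); (0, 2, 2, 1, 0); (0, 0, 1, 0, 0))
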